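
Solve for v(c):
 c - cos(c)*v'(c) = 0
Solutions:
 v(c) = C1 + Integral(c/cos(c), c)


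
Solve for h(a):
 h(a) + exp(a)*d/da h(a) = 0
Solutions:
 h(a) = C1*exp(exp(-a))


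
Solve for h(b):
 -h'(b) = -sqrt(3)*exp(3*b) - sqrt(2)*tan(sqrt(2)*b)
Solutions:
 h(b) = C1 + sqrt(3)*exp(3*b)/3 - log(cos(sqrt(2)*b))


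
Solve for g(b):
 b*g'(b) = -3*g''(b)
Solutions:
 g(b) = C1 + C2*erf(sqrt(6)*b/6)


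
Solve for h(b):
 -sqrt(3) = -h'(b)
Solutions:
 h(b) = C1 + sqrt(3)*b


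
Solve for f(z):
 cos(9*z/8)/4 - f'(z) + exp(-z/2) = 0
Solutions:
 f(z) = C1 + 2*sin(9*z/8)/9 - 2*exp(-z/2)


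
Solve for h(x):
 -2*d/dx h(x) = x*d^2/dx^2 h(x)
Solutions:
 h(x) = C1 + C2/x


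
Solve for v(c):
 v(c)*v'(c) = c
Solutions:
 v(c) = -sqrt(C1 + c^2)
 v(c) = sqrt(C1 + c^2)


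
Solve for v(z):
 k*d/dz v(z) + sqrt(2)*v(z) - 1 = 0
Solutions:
 v(z) = C1*exp(-sqrt(2)*z/k) + sqrt(2)/2


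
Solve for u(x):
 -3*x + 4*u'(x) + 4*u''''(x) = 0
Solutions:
 u(x) = C1 + C4*exp(-x) + 3*x^2/8 + (C2*sin(sqrt(3)*x/2) + C3*cos(sqrt(3)*x/2))*exp(x/2)


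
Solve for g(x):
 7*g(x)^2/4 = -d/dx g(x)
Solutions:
 g(x) = 4/(C1 + 7*x)


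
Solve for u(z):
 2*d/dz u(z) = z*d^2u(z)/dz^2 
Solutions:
 u(z) = C1 + C2*z^3


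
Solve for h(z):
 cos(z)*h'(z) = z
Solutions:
 h(z) = C1 + Integral(z/cos(z), z)


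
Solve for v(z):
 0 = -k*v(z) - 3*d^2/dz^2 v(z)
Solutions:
 v(z) = C1*exp(-sqrt(3)*z*sqrt(-k)/3) + C2*exp(sqrt(3)*z*sqrt(-k)/3)


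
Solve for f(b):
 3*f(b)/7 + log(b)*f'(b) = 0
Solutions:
 f(b) = C1*exp(-3*li(b)/7)


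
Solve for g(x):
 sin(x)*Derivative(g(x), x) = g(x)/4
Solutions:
 g(x) = C1*(cos(x) - 1)^(1/8)/(cos(x) + 1)^(1/8)


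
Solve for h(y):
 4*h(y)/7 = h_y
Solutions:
 h(y) = C1*exp(4*y/7)


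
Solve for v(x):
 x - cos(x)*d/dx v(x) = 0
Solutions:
 v(x) = C1 + Integral(x/cos(x), x)


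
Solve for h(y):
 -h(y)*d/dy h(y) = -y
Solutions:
 h(y) = -sqrt(C1 + y^2)
 h(y) = sqrt(C1 + y^2)


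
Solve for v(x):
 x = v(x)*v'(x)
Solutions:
 v(x) = -sqrt(C1 + x^2)
 v(x) = sqrt(C1 + x^2)


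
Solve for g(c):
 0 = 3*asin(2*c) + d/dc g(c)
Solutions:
 g(c) = C1 - 3*c*asin(2*c) - 3*sqrt(1 - 4*c^2)/2


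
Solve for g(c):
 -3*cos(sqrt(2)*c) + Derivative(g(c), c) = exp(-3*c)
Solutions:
 g(c) = C1 + 3*sqrt(2)*sin(sqrt(2)*c)/2 - exp(-3*c)/3


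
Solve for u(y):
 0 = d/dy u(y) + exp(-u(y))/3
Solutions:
 u(y) = log(C1 - y/3)


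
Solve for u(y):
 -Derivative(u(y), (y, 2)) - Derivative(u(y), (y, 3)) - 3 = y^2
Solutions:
 u(y) = C1 + C2*y + C3*exp(-y) - y^4/12 + y^3/3 - 5*y^2/2


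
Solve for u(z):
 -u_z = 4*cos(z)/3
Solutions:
 u(z) = C1 - 4*sin(z)/3


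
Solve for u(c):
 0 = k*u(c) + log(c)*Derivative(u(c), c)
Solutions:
 u(c) = C1*exp(-k*li(c))


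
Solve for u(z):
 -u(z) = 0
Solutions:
 u(z) = 0


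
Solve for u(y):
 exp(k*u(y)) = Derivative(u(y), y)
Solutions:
 u(y) = Piecewise((log(-1/(C1*k + k*y))/k, Ne(k, 0)), (nan, True))
 u(y) = Piecewise((C1 + y, Eq(k, 0)), (nan, True))


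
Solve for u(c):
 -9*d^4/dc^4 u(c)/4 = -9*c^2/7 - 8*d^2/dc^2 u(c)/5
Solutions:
 u(c) = C1 + C2*c + C3*exp(-4*sqrt(10)*c/15) + C4*exp(4*sqrt(10)*c/15) - 15*c^4/224 - 2025*c^2/1792


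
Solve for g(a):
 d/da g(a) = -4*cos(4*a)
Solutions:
 g(a) = C1 - sin(4*a)


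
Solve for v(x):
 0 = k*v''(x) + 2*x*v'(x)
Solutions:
 v(x) = C1 + C2*sqrt(k)*erf(x*sqrt(1/k))


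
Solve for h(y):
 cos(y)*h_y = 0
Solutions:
 h(y) = C1


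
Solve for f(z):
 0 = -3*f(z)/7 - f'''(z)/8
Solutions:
 f(z) = C3*exp(-2*3^(1/3)*7^(2/3)*z/7) + (C1*sin(3^(5/6)*7^(2/3)*z/7) + C2*cos(3^(5/6)*7^(2/3)*z/7))*exp(3^(1/3)*7^(2/3)*z/7)


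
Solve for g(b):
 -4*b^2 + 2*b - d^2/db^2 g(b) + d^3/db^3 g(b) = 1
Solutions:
 g(b) = C1 + C2*b + C3*exp(b) - b^4/3 - b^3 - 7*b^2/2


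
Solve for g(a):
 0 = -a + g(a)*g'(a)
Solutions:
 g(a) = -sqrt(C1 + a^2)
 g(a) = sqrt(C1 + a^2)


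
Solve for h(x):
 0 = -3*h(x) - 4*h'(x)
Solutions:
 h(x) = C1*exp(-3*x/4)


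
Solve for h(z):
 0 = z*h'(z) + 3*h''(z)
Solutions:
 h(z) = C1 + C2*erf(sqrt(6)*z/6)


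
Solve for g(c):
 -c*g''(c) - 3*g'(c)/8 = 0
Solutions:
 g(c) = C1 + C2*c^(5/8)


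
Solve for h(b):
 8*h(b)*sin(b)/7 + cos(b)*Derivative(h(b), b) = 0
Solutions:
 h(b) = C1*cos(b)^(8/7)


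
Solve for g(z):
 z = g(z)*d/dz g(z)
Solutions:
 g(z) = -sqrt(C1 + z^2)
 g(z) = sqrt(C1 + z^2)


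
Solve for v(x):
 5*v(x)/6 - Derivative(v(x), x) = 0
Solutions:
 v(x) = C1*exp(5*x/6)


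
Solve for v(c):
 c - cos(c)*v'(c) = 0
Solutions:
 v(c) = C1 + Integral(c/cos(c), c)


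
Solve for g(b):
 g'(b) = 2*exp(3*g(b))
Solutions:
 g(b) = log(-1/(C1 + 6*b))/3
 g(b) = log((-1/(C1 + 2*b))^(1/3)*(-3^(2/3) - 3*3^(1/6)*I)/6)
 g(b) = log((-1/(C1 + 2*b))^(1/3)*(-3^(2/3) + 3*3^(1/6)*I)/6)


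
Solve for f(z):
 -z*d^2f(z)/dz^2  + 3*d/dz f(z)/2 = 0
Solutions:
 f(z) = C1 + C2*z^(5/2)


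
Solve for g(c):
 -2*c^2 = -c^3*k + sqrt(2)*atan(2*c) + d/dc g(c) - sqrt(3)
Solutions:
 g(c) = C1 + c^4*k/4 - 2*c^3/3 + sqrt(3)*c - sqrt(2)*(c*atan(2*c) - log(4*c^2 + 1)/4)


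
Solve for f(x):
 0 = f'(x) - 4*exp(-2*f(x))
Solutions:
 f(x) = log(-sqrt(C1 + 8*x))
 f(x) = log(C1 + 8*x)/2


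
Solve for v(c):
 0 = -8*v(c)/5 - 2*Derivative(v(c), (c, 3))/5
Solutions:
 v(c) = C3*exp(-2^(2/3)*c) + (C1*sin(2^(2/3)*sqrt(3)*c/2) + C2*cos(2^(2/3)*sqrt(3)*c/2))*exp(2^(2/3)*c/2)


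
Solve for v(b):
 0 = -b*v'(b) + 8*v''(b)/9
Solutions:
 v(b) = C1 + C2*erfi(3*b/4)


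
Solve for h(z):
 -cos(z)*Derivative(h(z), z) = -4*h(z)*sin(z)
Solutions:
 h(z) = C1/cos(z)^4


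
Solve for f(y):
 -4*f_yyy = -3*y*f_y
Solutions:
 f(y) = C1 + Integral(C2*airyai(6^(1/3)*y/2) + C3*airybi(6^(1/3)*y/2), y)


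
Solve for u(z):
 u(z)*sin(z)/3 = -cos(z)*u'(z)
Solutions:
 u(z) = C1*cos(z)^(1/3)


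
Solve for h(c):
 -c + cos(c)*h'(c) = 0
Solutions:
 h(c) = C1 + Integral(c/cos(c), c)


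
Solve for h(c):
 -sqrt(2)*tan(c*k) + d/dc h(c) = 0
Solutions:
 h(c) = C1 + sqrt(2)*Piecewise((-log(cos(c*k))/k, Ne(k, 0)), (0, True))


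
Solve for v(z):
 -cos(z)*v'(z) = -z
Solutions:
 v(z) = C1 + Integral(z/cos(z), z)


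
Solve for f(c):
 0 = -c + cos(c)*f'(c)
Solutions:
 f(c) = C1 + Integral(c/cos(c), c)


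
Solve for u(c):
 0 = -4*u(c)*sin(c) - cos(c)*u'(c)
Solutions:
 u(c) = C1*cos(c)^4


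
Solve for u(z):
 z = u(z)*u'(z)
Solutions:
 u(z) = -sqrt(C1 + z^2)
 u(z) = sqrt(C1 + z^2)


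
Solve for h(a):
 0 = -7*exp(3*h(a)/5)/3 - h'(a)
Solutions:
 h(a) = 5*log(1/(C1 + 7*a))/3 + 5*log(5)/3
 h(a) = 5*log(5^(1/3)*(-1 - sqrt(3)*I)*(1/(C1 + 7*a))^(1/3)/2)
 h(a) = 5*log(5^(1/3)*(-1 + sqrt(3)*I)*(1/(C1 + 7*a))^(1/3)/2)


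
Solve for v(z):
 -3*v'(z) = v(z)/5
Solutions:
 v(z) = C1*exp(-z/15)


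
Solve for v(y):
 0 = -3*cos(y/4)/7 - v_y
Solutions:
 v(y) = C1 - 12*sin(y/4)/7


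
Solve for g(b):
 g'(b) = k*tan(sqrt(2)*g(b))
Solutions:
 g(b) = sqrt(2)*(pi - asin(C1*exp(sqrt(2)*b*k)))/2
 g(b) = sqrt(2)*asin(C1*exp(sqrt(2)*b*k))/2


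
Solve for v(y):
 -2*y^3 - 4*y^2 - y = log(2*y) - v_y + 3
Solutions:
 v(y) = C1 + y^4/2 + 4*y^3/3 + y^2/2 + y*log(y) + y*log(2) + 2*y


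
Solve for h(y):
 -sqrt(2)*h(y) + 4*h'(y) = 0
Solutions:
 h(y) = C1*exp(sqrt(2)*y/4)


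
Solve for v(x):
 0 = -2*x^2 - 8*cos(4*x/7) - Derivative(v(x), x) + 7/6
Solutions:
 v(x) = C1 - 2*x^3/3 + 7*x/6 - 14*sin(4*x/7)


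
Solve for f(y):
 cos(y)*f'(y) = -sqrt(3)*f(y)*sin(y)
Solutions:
 f(y) = C1*cos(y)^(sqrt(3))


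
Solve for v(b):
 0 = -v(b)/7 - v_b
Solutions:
 v(b) = C1*exp(-b/7)


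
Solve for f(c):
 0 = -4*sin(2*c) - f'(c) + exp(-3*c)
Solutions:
 f(c) = C1 + 2*cos(2*c) - exp(-3*c)/3


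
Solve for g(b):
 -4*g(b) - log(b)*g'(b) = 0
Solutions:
 g(b) = C1*exp(-4*li(b))


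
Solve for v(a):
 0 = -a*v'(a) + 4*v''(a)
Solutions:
 v(a) = C1 + C2*erfi(sqrt(2)*a/4)


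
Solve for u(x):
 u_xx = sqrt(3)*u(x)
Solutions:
 u(x) = C1*exp(-3^(1/4)*x) + C2*exp(3^(1/4)*x)


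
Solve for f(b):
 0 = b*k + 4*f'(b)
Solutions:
 f(b) = C1 - b^2*k/8


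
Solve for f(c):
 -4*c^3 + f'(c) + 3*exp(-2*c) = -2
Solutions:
 f(c) = C1 + c^4 - 2*c + 3*exp(-2*c)/2


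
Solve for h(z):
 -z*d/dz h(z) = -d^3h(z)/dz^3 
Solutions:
 h(z) = C1 + Integral(C2*airyai(z) + C3*airybi(z), z)


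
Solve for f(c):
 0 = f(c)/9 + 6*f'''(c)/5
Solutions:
 f(c) = C3*exp(-2^(2/3)*5^(1/3)*c/6) + (C1*sin(2^(2/3)*sqrt(3)*5^(1/3)*c/12) + C2*cos(2^(2/3)*sqrt(3)*5^(1/3)*c/12))*exp(2^(2/3)*5^(1/3)*c/12)


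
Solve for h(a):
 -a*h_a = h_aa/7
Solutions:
 h(a) = C1 + C2*erf(sqrt(14)*a/2)


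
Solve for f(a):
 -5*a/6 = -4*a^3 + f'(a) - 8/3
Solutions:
 f(a) = C1 + a^4 - 5*a^2/12 + 8*a/3


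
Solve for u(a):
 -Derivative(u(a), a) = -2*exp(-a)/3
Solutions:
 u(a) = C1 - 2*exp(-a)/3


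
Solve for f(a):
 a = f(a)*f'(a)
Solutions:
 f(a) = -sqrt(C1 + a^2)
 f(a) = sqrt(C1 + a^2)


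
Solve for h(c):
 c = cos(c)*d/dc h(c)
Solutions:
 h(c) = C1 + Integral(c/cos(c), c)


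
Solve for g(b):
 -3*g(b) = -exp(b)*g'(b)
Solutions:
 g(b) = C1*exp(-3*exp(-b))


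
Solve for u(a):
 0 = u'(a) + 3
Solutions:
 u(a) = C1 - 3*a


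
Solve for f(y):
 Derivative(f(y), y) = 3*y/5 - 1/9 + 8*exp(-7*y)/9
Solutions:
 f(y) = C1 + 3*y^2/10 - y/9 - 8*exp(-7*y)/63


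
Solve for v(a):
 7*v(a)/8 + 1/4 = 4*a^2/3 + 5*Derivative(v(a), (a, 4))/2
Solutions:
 v(a) = C1*exp(-sqrt(2)*5^(3/4)*7^(1/4)*a/10) + C2*exp(sqrt(2)*5^(3/4)*7^(1/4)*a/10) + C3*sin(sqrt(2)*5^(3/4)*7^(1/4)*a/10) + C4*cos(sqrt(2)*5^(3/4)*7^(1/4)*a/10) + 32*a^2/21 - 2/7


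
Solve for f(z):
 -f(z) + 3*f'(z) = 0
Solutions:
 f(z) = C1*exp(z/3)


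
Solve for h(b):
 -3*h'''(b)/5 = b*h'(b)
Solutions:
 h(b) = C1 + Integral(C2*airyai(-3^(2/3)*5^(1/3)*b/3) + C3*airybi(-3^(2/3)*5^(1/3)*b/3), b)


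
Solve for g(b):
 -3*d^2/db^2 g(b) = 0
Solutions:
 g(b) = C1 + C2*b


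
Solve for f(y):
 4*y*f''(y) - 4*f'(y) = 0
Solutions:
 f(y) = C1 + C2*y^2


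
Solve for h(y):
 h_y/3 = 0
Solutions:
 h(y) = C1


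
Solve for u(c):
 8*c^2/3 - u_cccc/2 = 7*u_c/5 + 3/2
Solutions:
 u(c) = C1 + C4*exp(-14^(1/3)*5^(2/3)*c/5) + 40*c^3/63 - 15*c/14 + (C2*sin(14^(1/3)*sqrt(3)*5^(2/3)*c/10) + C3*cos(14^(1/3)*sqrt(3)*5^(2/3)*c/10))*exp(14^(1/3)*5^(2/3)*c/10)


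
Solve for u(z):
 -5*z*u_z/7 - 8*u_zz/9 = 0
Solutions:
 u(z) = C1 + C2*erf(3*sqrt(35)*z/28)


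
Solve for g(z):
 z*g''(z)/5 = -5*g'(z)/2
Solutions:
 g(z) = C1 + C2/z^(23/2)


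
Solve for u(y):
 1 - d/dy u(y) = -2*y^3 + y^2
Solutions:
 u(y) = C1 + y^4/2 - y^3/3 + y


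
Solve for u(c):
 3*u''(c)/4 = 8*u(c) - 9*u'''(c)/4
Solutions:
 u(c) = C1*exp(-c*((36*sqrt(1294) + 1295)^(-1/3) + 2 + (36*sqrt(1294) + 1295)^(1/3))/18)*sin(sqrt(3)*c*(-(36*sqrt(1294) + 1295)^(1/3) + (36*sqrt(1294) + 1295)^(-1/3))/18) + C2*exp(-c*((36*sqrt(1294) + 1295)^(-1/3) + 2 + (36*sqrt(1294) + 1295)^(1/3))/18)*cos(sqrt(3)*c*(-(36*sqrt(1294) + 1295)^(1/3) + (36*sqrt(1294) + 1295)^(-1/3))/18) + C3*exp(c*(-1 + (36*sqrt(1294) + 1295)^(-1/3) + (36*sqrt(1294) + 1295)^(1/3))/9)


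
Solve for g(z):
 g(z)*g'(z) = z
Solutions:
 g(z) = -sqrt(C1 + z^2)
 g(z) = sqrt(C1 + z^2)


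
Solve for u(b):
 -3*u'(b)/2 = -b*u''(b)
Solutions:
 u(b) = C1 + C2*b^(5/2)


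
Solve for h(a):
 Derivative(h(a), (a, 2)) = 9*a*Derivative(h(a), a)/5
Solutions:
 h(a) = C1 + C2*erfi(3*sqrt(10)*a/10)


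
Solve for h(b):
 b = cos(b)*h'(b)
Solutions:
 h(b) = C1 + Integral(b/cos(b), b)


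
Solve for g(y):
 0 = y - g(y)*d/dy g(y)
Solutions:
 g(y) = -sqrt(C1 + y^2)
 g(y) = sqrt(C1 + y^2)


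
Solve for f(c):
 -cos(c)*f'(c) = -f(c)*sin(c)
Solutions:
 f(c) = C1/cos(c)


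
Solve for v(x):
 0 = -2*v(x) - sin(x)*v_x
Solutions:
 v(x) = C1*(cos(x) + 1)/(cos(x) - 1)


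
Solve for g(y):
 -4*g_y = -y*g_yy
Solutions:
 g(y) = C1 + C2*y^5


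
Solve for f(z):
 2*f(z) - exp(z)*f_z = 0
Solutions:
 f(z) = C1*exp(-2*exp(-z))


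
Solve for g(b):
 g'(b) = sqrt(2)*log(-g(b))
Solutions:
 -li(-g(b)) = C1 + sqrt(2)*b


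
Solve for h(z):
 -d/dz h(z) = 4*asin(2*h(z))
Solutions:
 Integral(1/asin(2*_y), (_y, h(z))) = C1 - 4*z


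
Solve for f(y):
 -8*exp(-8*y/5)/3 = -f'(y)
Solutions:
 f(y) = C1 - 5*exp(-8*y/5)/3


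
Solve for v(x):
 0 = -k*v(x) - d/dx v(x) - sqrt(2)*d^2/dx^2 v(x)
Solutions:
 v(x) = C1*exp(sqrt(2)*x*(sqrt(-4*sqrt(2)*k + 1) - 1)/4) + C2*exp(-sqrt(2)*x*(sqrt(-4*sqrt(2)*k + 1) + 1)/4)


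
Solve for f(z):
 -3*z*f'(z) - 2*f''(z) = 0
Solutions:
 f(z) = C1 + C2*erf(sqrt(3)*z/2)


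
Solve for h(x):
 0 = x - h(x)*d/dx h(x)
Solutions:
 h(x) = -sqrt(C1 + x^2)
 h(x) = sqrt(C1 + x^2)


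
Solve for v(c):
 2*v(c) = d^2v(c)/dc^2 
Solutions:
 v(c) = C1*exp(-sqrt(2)*c) + C2*exp(sqrt(2)*c)


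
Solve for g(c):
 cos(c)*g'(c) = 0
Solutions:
 g(c) = C1


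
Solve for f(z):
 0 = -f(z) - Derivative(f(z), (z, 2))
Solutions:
 f(z) = C1*sin(z) + C2*cos(z)


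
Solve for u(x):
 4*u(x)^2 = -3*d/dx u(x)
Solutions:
 u(x) = 3/(C1 + 4*x)


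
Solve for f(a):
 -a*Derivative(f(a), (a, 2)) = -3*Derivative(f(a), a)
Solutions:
 f(a) = C1 + C2*a^4


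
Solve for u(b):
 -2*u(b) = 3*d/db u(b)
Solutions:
 u(b) = C1*exp(-2*b/3)


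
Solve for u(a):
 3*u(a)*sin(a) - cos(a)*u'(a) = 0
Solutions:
 u(a) = C1/cos(a)^3


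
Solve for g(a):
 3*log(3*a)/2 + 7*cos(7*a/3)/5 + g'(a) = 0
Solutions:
 g(a) = C1 - 3*a*log(a)/2 - 3*a*log(3)/2 + 3*a/2 - 3*sin(7*a/3)/5


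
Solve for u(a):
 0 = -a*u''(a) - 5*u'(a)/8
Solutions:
 u(a) = C1 + C2*a^(3/8)


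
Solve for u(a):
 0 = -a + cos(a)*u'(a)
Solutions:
 u(a) = C1 + Integral(a/cos(a), a)


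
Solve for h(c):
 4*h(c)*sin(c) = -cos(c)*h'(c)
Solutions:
 h(c) = C1*cos(c)^4


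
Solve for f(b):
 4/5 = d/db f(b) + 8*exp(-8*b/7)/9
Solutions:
 f(b) = C1 + 4*b/5 + 7*exp(-8*b/7)/9


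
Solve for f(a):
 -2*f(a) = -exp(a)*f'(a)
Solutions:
 f(a) = C1*exp(-2*exp(-a))


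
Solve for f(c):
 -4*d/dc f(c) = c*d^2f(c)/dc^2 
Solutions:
 f(c) = C1 + C2/c^3


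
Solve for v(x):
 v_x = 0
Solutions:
 v(x) = C1


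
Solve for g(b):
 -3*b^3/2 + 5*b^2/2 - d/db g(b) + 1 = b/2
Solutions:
 g(b) = C1 - 3*b^4/8 + 5*b^3/6 - b^2/4 + b


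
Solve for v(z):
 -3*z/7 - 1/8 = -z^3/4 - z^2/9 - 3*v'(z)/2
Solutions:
 v(z) = C1 - z^4/24 - 2*z^3/81 + z^2/7 + z/12


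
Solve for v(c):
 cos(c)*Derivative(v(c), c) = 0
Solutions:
 v(c) = C1


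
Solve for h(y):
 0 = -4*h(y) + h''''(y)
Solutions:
 h(y) = C1*exp(-sqrt(2)*y) + C2*exp(sqrt(2)*y) + C3*sin(sqrt(2)*y) + C4*cos(sqrt(2)*y)


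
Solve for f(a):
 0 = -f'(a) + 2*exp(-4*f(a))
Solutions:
 f(a) = log(-I*(C1 + 8*a)^(1/4))
 f(a) = log(I*(C1 + 8*a)^(1/4))
 f(a) = log(-(C1 + 8*a)^(1/4))
 f(a) = log(C1 + 8*a)/4


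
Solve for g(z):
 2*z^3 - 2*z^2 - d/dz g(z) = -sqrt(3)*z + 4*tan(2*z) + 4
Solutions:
 g(z) = C1 + z^4/2 - 2*z^3/3 + sqrt(3)*z^2/2 - 4*z + 2*log(cos(2*z))


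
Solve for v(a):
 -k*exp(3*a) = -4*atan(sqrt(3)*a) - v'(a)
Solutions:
 v(a) = C1 - 4*a*atan(sqrt(3)*a) + k*exp(3*a)/3 + 2*sqrt(3)*log(3*a^2 + 1)/3


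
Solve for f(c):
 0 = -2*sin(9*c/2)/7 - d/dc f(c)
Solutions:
 f(c) = C1 + 4*cos(9*c/2)/63


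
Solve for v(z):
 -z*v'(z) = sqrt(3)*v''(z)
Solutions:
 v(z) = C1 + C2*erf(sqrt(2)*3^(3/4)*z/6)


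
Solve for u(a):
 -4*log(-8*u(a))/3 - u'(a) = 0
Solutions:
 3*Integral(1/(log(-_y) + 3*log(2)), (_y, u(a)))/4 = C1 - a


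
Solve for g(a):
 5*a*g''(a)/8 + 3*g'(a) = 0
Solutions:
 g(a) = C1 + C2/a^(19/5)


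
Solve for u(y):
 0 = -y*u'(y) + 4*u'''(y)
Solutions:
 u(y) = C1 + Integral(C2*airyai(2^(1/3)*y/2) + C3*airybi(2^(1/3)*y/2), y)


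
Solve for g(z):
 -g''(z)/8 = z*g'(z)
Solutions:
 g(z) = C1 + C2*erf(2*z)


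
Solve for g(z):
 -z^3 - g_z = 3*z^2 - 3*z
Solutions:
 g(z) = C1 - z^4/4 - z^3 + 3*z^2/2


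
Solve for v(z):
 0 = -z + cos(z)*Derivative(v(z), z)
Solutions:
 v(z) = C1 + Integral(z/cos(z), z)


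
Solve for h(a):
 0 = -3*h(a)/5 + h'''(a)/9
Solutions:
 h(a) = C3*exp(3*5^(2/3)*a/5) + (C1*sin(3*sqrt(3)*5^(2/3)*a/10) + C2*cos(3*sqrt(3)*5^(2/3)*a/10))*exp(-3*5^(2/3)*a/10)


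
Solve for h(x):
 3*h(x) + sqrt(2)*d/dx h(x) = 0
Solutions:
 h(x) = C1*exp(-3*sqrt(2)*x/2)


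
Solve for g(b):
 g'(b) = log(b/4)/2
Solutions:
 g(b) = C1 + b*log(b)/2 - b*log(2) - b/2


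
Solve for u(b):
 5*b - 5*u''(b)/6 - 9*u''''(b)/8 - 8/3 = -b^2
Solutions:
 u(b) = C1 + C2*b + C3*sin(2*sqrt(15)*b/9) + C4*cos(2*sqrt(15)*b/9) + b^4/10 + b^3 - 161*b^2/50


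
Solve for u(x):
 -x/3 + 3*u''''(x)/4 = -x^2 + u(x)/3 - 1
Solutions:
 u(x) = C1*exp(-sqrt(6)*x/3) + C2*exp(sqrt(6)*x/3) + C3*sin(sqrt(6)*x/3) + C4*cos(sqrt(6)*x/3) + 3*x^2 - x + 3


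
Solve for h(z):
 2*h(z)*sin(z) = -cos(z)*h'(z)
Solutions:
 h(z) = C1*cos(z)^2


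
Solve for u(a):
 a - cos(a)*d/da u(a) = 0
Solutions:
 u(a) = C1 + Integral(a/cos(a), a)


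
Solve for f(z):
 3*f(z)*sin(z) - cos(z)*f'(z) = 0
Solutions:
 f(z) = C1/cos(z)^3


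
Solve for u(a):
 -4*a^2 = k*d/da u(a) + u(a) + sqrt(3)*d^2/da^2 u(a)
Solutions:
 u(a) = C1*exp(sqrt(3)*a*(-k + sqrt(k^2 - 4*sqrt(3)))/6) + C2*exp(-sqrt(3)*a*(k + sqrt(k^2 - 4*sqrt(3)))/6) - 4*a^2 + 8*a*k - 8*k^2 + 8*sqrt(3)


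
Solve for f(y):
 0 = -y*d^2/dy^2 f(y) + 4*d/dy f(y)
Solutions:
 f(y) = C1 + C2*y^5


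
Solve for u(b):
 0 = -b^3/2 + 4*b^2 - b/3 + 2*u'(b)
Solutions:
 u(b) = C1 + b^4/16 - 2*b^3/3 + b^2/12


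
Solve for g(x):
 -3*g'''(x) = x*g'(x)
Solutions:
 g(x) = C1 + Integral(C2*airyai(-3^(2/3)*x/3) + C3*airybi(-3^(2/3)*x/3), x)


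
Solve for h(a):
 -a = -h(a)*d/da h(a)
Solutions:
 h(a) = -sqrt(C1 + a^2)
 h(a) = sqrt(C1 + a^2)


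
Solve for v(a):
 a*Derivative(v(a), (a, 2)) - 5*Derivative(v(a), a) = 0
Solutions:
 v(a) = C1 + C2*a^6


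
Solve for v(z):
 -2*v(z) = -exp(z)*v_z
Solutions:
 v(z) = C1*exp(-2*exp(-z))


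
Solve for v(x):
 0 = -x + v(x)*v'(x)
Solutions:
 v(x) = -sqrt(C1 + x^2)
 v(x) = sqrt(C1 + x^2)


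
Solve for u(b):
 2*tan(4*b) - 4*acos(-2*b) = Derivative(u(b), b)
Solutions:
 u(b) = C1 - 4*b*acos(-2*b) - 2*sqrt(1 - 4*b^2) - log(cos(4*b))/2


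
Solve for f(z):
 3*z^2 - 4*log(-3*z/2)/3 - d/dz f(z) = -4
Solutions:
 f(z) = C1 + z^3 - 4*z*log(-z)/3 + 4*z*(-log(3) + log(2) + 4)/3


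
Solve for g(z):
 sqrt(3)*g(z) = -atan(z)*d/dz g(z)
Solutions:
 g(z) = C1*exp(-sqrt(3)*Integral(1/atan(z), z))


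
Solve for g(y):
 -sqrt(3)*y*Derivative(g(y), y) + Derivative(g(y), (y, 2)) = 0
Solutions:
 g(y) = C1 + C2*erfi(sqrt(2)*3^(1/4)*y/2)


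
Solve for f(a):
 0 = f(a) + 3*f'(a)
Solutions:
 f(a) = C1*exp(-a/3)


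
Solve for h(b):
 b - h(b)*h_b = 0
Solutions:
 h(b) = -sqrt(C1 + b^2)
 h(b) = sqrt(C1 + b^2)


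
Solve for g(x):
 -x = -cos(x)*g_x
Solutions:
 g(x) = C1 + Integral(x/cos(x), x)


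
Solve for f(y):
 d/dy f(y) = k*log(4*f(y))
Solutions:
 Integral(1/(log(_y) + 2*log(2)), (_y, f(y))) = C1 + k*y


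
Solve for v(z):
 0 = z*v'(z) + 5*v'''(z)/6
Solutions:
 v(z) = C1 + Integral(C2*airyai(-5^(2/3)*6^(1/3)*z/5) + C3*airybi(-5^(2/3)*6^(1/3)*z/5), z)


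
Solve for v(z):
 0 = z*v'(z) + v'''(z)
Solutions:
 v(z) = C1 + Integral(C2*airyai(-z) + C3*airybi(-z), z)


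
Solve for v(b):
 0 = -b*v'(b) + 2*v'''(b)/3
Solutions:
 v(b) = C1 + Integral(C2*airyai(2^(2/3)*3^(1/3)*b/2) + C3*airybi(2^(2/3)*3^(1/3)*b/2), b)


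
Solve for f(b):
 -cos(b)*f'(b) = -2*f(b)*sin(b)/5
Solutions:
 f(b) = C1/cos(b)^(2/5)


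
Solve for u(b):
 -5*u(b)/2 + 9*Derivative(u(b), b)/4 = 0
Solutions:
 u(b) = C1*exp(10*b/9)


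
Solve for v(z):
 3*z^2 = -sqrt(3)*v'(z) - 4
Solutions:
 v(z) = C1 - sqrt(3)*z^3/3 - 4*sqrt(3)*z/3


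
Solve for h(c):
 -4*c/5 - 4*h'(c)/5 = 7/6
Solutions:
 h(c) = C1 - c^2/2 - 35*c/24


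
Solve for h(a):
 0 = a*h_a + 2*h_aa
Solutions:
 h(a) = C1 + C2*erf(a/2)


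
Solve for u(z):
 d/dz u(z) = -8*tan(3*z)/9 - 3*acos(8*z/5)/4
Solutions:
 u(z) = C1 - 3*z*acos(8*z/5)/4 + 3*sqrt(25 - 64*z^2)/32 + 8*log(cos(3*z))/27


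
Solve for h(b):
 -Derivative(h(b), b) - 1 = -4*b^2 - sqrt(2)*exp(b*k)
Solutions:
 h(b) = C1 + 4*b^3/3 - b + sqrt(2)*exp(b*k)/k


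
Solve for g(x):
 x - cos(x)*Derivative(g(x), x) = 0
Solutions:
 g(x) = C1 + Integral(x/cos(x), x)


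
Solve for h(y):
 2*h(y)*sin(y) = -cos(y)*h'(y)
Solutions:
 h(y) = C1*cos(y)^2


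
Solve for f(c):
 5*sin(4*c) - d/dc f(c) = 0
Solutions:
 f(c) = C1 - 5*cos(4*c)/4


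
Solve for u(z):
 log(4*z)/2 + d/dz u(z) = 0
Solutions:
 u(z) = C1 - z*log(z)/2 - z*log(2) + z/2


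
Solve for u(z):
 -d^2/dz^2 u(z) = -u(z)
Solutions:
 u(z) = C1*exp(-z) + C2*exp(z)


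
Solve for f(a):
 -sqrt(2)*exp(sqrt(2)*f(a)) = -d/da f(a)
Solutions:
 f(a) = sqrt(2)*(2*log(-1/(C1 + sqrt(2)*a)) - log(2))/4


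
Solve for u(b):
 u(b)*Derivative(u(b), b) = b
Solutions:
 u(b) = -sqrt(C1 + b^2)
 u(b) = sqrt(C1 + b^2)


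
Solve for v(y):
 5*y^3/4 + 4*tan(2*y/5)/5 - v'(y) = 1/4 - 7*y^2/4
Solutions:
 v(y) = C1 + 5*y^4/16 + 7*y^3/12 - y/4 - 2*log(cos(2*y/5))


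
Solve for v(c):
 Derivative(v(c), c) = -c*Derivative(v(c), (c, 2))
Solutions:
 v(c) = C1 + C2*log(c)


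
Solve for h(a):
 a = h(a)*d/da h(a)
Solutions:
 h(a) = -sqrt(C1 + a^2)
 h(a) = sqrt(C1 + a^2)


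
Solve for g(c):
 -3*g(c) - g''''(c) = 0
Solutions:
 g(c) = (C1*sin(sqrt(2)*3^(1/4)*c/2) + C2*cos(sqrt(2)*3^(1/4)*c/2))*exp(-sqrt(2)*3^(1/4)*c/2) + (C3*sin(sqrt(2)*3^(1/4)*c/2) + C4*cos(sqrt(2)*3^(1/4)*c/2))*exp(sqrt(2)*3^(1/4)*c/2)


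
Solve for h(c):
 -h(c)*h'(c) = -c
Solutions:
 h(c) = -sqrt(C1 + c^2)
 h(c) = sqrt(C1 + c^2)


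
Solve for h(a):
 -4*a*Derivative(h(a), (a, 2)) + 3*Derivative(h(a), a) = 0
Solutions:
 h(a) = C1 + C2*a^(7/4)


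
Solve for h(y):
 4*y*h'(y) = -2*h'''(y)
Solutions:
 h(y) = C1 + Integral(C2*airyai(-2^(1/3)*y) + C3*airybi(-2^(1/3)*y), y)


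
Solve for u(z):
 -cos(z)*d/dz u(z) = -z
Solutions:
 u(z) = C1 + Integral(z/cos(z), z)


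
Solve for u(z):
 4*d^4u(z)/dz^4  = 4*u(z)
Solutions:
 u(z) = C1*exp(-z) + C2*exp(z) + C3*sin(z) + C4*cos(z)


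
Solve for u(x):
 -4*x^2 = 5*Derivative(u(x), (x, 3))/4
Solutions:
 u(x) = C1 + C2*x + C3*x^2 - 4*x^5/75


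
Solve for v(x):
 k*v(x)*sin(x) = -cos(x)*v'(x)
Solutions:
 v(x) = C1*exp(k*log(cos(x)))


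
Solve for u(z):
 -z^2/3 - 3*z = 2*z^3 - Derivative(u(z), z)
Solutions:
 u(z) = C1 + z^4/2 + z^3/9 + 3*z^2/2


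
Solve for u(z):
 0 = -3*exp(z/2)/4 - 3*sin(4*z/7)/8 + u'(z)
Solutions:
 u(z) = C1 + 3*exp(z/2)/2 - 21*cos(4*z/7)/32


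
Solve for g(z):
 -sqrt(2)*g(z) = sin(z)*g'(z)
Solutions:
 g(z) = C1*(cos(z) + 1)^(sqrt(2)/2)/(cos(z) - 1)^(sqrt(2)/2)


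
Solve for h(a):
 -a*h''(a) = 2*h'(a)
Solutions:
 h(a) = C1 + C2/a


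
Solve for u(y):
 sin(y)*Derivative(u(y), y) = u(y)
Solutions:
 u(y) = C1*sqrt(cos(y) - 1)/sqrt(cos(y) + 1)


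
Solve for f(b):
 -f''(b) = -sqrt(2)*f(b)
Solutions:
 f(b) = C1*exp(-2^(1/4)*b) + C2*exp(2^(1/4)*b)


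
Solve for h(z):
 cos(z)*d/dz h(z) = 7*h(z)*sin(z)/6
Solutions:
 h(z) = C1/cos(z)^(7/6)


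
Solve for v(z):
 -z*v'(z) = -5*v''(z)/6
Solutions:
 v(z) = C1 + C2*erfi(sqrt(15)*z/5)


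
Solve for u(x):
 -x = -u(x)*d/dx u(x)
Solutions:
 u(x) = -sqrt(C1 + x^2)
 u(x) = sqrt(C1 + x^2)


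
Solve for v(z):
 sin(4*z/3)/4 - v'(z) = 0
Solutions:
 v(z) = C1 - 3*cos(4*z/3)/16


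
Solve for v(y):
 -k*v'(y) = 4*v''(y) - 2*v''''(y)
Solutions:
 v(y) = C1 + C2*exp(y*(6^(1/3)*(-9*k + 2*sqrt(3)*sqrt(27*k^2/4 - 32))^(1/3)/12 - 2^(1/3)*3^(5/6)*I*(-9*k + 2*sqrt(3)*sqrt(27*k^2/4 - 32))^(1/3)/12 - 8/((-6^(1/3) + 2^(1/3)*3^(5/6)*I)*(-9*k + 2*sqrt(3)*sqrt(27*k^2/4 - 32))^(1/3)))) + C3*exp(y*(6^(1/3)*(-9*k + 2*sqrt(3)*sqrt(27*k^2/4 - 32))^(1/3)/12 + 2^(1/3)*3^(5/6)*I*(-9*k + 2*sqrt(3)*sqrt(27*k^2/4 - 32))^(1/3)/12 + 8/((6^(1/3) + 2^(1/3)*3^(5/6)*I)*(-9*k + 2*sqrt(3)*sqrt(27*k^2/4 - 32))^(1/3)))) + C4*exp(-6^(1/3)*y*((-9*k + 2*sqrt(3)*sqrt(27*k^2/4 - 32))^(1/3) + 4*6^(1/3)/(-9*k + 2*sqrt(3)*sqrt(27*k^2/4 - 32))^(1/3))/6)


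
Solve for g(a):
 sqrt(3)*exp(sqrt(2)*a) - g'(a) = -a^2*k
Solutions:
 g(a) = C1 + a^3*k/3 + sqrt(6)*exp(sqrt(2)*a)/2


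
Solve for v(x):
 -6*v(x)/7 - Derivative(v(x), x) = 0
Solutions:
 v(x) = C1*exp(-6*x/7)


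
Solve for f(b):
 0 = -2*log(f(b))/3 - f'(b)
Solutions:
 li(f(b)) = C1 - 2*b/3


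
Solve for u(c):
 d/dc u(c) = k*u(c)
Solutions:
 u(c) = C1*exp(c*k)


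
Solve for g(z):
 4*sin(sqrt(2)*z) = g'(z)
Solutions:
 g(z) = C1 - 2*sqrt(2)*cos(sqrt(2)*z)


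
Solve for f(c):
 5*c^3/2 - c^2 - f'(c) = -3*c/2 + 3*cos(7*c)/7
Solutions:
 f(c) = C1 + 5*c^4/8 - c^3/3 + 3*c^2/4 - 3*sin(7*c)/49


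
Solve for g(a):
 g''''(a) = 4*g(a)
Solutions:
 g(a) = C1*exp(-sqrt(2)*a) + C2*exp(sqrt(2)*a) + C3*sin(sqrt(2)*a) + C4*cos(sqrt(2)*a)


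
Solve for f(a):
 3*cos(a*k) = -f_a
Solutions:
 f(a) = C1 - 3*sin(a*k)/k


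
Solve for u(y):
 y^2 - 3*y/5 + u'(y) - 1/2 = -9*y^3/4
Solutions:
 u(y) = C1 - 9*y^4/16 - y^3/3 + 3*y^2/10 + y/2


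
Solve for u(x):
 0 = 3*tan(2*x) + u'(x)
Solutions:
 u(x) = C1 + 3*log(cos(2*x))/2


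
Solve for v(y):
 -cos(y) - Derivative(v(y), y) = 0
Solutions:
 v(y) = C1 - sin(y)


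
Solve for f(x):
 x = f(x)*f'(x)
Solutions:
 f(x) = -sqrt(C1 + x^2)
 f(x) = sqrt(C1 + x^2)


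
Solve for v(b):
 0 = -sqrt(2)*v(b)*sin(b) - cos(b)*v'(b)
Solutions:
 v(b) = C1*cos(b)^(sqrt(2))


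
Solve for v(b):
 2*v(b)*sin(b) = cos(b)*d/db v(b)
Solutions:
 v(b) = C1/cos(b)^2


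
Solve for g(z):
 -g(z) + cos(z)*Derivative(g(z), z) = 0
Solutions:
 g(z) = C1*sqrt(sin(z) + 1)/sqrt(sin(z) - 1)


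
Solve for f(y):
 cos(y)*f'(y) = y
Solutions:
 f(y) = C1 + Integral(y/cos(y), y)


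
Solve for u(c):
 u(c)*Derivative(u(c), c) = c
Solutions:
 u(c) = -sqrt(C1 + c^2)
 u(c) = sqrt(C1 + c^2)


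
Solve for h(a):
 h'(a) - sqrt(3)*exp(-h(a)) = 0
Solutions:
 h(a) = log(C1 + sqrt(3)*a)


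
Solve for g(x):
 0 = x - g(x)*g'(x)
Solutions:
 g(x) = -sqrt(C1 + x^2)
 g(x) = sqrt(C1 + x^2)


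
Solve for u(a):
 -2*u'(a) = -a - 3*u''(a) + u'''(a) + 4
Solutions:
 u(a) = C1 + C2*exp(a) + C3*exp(2*a) + a^2/4 - 5*a/4


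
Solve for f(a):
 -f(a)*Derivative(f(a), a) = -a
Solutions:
 f(a) = -sqrt(C1 + a^2)
 f(a) = sqrt(C1 + a^2)


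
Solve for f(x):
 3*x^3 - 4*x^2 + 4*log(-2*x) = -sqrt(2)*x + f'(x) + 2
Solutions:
 f(x) = C1 + 3*x^4/4 - 4*x^3/3 + sqrt(2)*x^2/2 + 4*x*log(-x) + 2*x*(-3 + 2*log(2))


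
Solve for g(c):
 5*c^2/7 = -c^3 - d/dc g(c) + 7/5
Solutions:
 g(c) = C1 - c^4/4 - 5*c^3/21 + 7*c/5


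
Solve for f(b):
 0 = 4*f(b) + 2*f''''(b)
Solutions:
 f(b) = (C1*sin(2^(3/4)*b/2) + C2*cos(2^(3/4)*b/2))*exp(-2^(3/4)*b/2) + (C3*sin(2^(3/4)*b/2) + C4*cos(2^(3/4)*b/2))*exp(2^(3/4)*b/2)


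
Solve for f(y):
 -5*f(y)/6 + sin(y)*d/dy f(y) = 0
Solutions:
 f(y) = C1*(cos(y) - 1)^(5/12)/(cos(y) + 1)^(5/12)


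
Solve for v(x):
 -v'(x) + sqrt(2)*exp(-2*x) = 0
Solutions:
 v(x) = C1 - sqrt(2)*exp(-2*x)/2


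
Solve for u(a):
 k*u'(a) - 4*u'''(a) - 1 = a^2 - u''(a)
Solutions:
 u(a) = C1 + C2*exp(a*(1 - sqrt(16*k + 1))/8) + C3*exp(a*(sqrt(16*k + 1) + 1)/8) + a^3/(3*k) - a^2/k^2 + a/k + 8*a/k^2 + 2*a/k^3


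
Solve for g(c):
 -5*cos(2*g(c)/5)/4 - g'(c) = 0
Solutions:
 5*c/4 - 5*log(sin(2*g(c)/5) - 1)/4 + 5*log(sin(2*g(c)/5) + 1)/4 = C1


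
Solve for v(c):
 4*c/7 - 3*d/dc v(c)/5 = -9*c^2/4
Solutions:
 v(c) = C1 + 5*c^3/4 + 10*c^2/21


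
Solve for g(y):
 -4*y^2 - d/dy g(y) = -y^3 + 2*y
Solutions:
 g(y) = C1 + y^4/4 - 4*y^3/3 - y^2


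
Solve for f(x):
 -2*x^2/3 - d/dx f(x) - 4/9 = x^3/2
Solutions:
 f(x) = C1 - x^4/8 - 2*x^3/9 - 4*x/9


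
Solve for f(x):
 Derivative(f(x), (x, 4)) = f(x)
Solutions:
 f(x) = C1*exp(-x) + C2*exp(x) + C3*sin(x) + C4*cos(x)


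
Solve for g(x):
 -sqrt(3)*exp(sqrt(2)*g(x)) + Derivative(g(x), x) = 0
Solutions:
 g(x) = sqrt(2)*(2*log(-1/(C1 + sqrt(3)*x)) - log(2))/4


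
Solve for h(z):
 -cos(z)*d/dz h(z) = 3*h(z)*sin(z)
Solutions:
 h(z) = C1*cos(z)^3


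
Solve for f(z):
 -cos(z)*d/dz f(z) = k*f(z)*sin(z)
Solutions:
 f(z) = C1*exp(k*log(cos(z)))


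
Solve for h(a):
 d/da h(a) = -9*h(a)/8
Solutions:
 h(a) = C1*exp(-9*a/8)


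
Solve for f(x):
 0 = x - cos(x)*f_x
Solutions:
 f(x) = C1 + Integral(x/cos(x), x)


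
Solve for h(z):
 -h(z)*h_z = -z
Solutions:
 h(z) = -sqrt(C1 + z^2)
 h(z) = sqrt(C1 + z^2)


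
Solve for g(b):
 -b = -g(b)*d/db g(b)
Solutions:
 g(b) = -sqrt(C1 + b^2)
 g(b) = sqrt(C1 + b^2)


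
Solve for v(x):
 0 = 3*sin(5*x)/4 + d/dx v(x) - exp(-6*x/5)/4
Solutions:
 v(x) = C1 + 3*cos(5*x)/20 - 5*exp(-6*x/5)/24


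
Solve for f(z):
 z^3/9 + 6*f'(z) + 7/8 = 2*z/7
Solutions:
 f(z) = C1 - z^4/216 + z^2/42 - 7*z/48


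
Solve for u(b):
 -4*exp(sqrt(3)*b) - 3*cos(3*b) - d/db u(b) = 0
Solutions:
 u(b) = C1 - 4*sqrt(3)*exp(sqrt(3)*b)/3 - sin(3*b)


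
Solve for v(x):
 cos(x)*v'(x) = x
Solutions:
 v(x) = C1 + Integral(x/cos(x), x)


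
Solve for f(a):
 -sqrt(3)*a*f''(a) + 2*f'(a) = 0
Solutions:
 f(a) = C1 + C2*a^(1 + 2*sqrt(3)/3)


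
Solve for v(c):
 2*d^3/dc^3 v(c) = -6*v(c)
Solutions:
 v(c) = C3*exp(-3^(1/3)*c) + (C1*sin(3^(5/6)*c/2) + C2*cos(3^(5/6)*c/2))*exp(3^(1/3)*c/2)


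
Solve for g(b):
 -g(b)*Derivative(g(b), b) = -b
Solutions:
 g(b) = -sqrt(C1 + b^2)
 g(b) = sqrt(C1 + b^2)


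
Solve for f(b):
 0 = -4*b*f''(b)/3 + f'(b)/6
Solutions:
 f(b) = C1 + C2*b^(9/8)


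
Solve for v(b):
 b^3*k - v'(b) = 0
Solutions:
 v(b) = C1 + b^4*k/4


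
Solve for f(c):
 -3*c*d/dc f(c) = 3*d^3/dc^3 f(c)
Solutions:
 f(c) = C1 + Integral(C2*airyai(-c) + C3*airybi(-c), c)


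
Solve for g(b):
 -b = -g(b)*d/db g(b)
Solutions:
 g(b) = -sqrt(C1 + b^2)
 g(b) = sqrt(C1 + b^2)


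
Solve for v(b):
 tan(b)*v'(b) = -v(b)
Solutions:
 v(b) = C1/sin(b)


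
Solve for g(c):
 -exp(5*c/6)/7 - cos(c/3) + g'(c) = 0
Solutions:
 g(c) = C1 + 6*exp(5*c/6)/35 + 3*sin(c/3)


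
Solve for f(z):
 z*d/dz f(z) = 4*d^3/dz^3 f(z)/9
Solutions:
 f(z) = C1 + Integral(C2*airyai(2^(1/3)*3^(2/3)*z/2) + C3*airybi(2^(1/3)*3^(2/3)*z/2), z)


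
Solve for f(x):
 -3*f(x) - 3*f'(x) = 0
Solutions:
 f(x) = C1*exp(-x)


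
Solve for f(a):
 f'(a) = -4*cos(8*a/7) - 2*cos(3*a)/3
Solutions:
 f(a) = C1 - 7*sin(8*a/7)/2 - 2*sin(3*a)/9


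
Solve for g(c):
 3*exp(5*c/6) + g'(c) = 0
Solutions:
 g(c) = C1 - 18*exp(5*c/6)/5


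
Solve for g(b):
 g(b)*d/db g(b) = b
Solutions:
 g(b) = -sqrt(C1 + b^2)
 g(b) = sqrt(C1 + b^2)


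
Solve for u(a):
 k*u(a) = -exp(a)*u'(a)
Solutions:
 u(a) = C1*exp(k*exp(-a))


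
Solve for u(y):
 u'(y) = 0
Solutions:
 u(y) = C1


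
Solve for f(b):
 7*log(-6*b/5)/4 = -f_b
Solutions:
 f(b) = C1 - 7*b*log(-b)/4 + 7*b*(-log(6) + 1 + log(5))/4


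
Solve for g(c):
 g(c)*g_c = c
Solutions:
 g(c) = -sqrt(C1 + c^2)
 g(c) = sqrt(C1 + c^2)


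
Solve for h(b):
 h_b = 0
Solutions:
 h(b) = C1


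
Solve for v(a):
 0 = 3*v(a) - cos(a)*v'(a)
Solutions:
 v(a) = C1*(sin(a) + 1)^(3/2)/(sin(a) - 1)^(3/2)


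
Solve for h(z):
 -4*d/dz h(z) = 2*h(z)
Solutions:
 h(z) = C1*exp(-z/2)


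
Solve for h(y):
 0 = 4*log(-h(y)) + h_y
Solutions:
 -li(-h(y)) = C1 - 4*y


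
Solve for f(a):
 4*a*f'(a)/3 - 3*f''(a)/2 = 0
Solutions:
 f(a) = C1 + C2*erfi(2*a/3)


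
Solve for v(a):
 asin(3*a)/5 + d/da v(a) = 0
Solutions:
 v(a) = C1 - a*asin(3*a)/5 - sqrt(1 - 9*a^2)/15


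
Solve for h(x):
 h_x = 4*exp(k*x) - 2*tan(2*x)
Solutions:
 h(x) = C1 + 4*Piecewise((exp(k*x)/k, Ne(k, 0)), (x, True)) + log(cos(2*x))


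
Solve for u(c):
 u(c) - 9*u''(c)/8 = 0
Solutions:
 u(c) = C1*exp(-2*sqrt(2)*c/3) + C2*exp(2*sqrt(2)*c/3)


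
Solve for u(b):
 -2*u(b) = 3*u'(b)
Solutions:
 u(b) = C1*exp(-2*b/3)


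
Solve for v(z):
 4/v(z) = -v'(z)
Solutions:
 v(z) = -sqrt(C1 - 8*z)
 v(z) = sqrt(C1 - 8*z)


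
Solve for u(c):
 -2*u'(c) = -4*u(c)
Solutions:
 u(c) = C1*exp(2*c)


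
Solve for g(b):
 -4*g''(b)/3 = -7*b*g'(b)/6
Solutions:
 g(b) = C1 + C2*erfi(sqrt(7)*b/4)


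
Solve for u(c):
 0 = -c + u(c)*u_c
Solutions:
 u(c) = -sqrt(C1 + c^2)
 u(c) = sqrt(C1 + c^2)


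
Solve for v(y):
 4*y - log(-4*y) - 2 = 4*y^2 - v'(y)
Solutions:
 v(y) = C1 + 4*y^3/3 - 2*y^2 + y*log(-y) + y*(1 + 2*log(2))


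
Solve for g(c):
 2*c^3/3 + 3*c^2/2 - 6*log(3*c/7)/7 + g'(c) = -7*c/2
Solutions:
 g(c) = C1 - c^4/6 - c^3/2 - 7*c^2/4 + 6*c*log(c)/7 - 6*c*log(7)/7 - 6*c/7 + 6*c*log(3)/7


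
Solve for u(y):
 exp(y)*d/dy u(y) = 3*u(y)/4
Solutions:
 u(y) = C1*exp(-3*exp(-y)/4)


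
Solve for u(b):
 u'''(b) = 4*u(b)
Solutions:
 u(b) = C3*exp(2^(2/3)*b) + (C1*sin(2^(2/3)*sqrt(3)*b/2) + C2*cos(2^(2/3)*sqrt(3)*b/2))*exp(-2^(2/3)*b/2)


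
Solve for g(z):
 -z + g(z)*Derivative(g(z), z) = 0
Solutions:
 g(z) = -sqrt(C1 + z^2)
 g(z) = sqrt(C1 + z^2)


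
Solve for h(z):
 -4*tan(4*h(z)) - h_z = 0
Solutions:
 h(z) = -asin(C1*exp(-16*z))/4 + pi/4
 h(z) = asin(C1*exp(-16*z))/4


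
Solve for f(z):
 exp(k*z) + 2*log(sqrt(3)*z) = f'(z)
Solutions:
 f(z) = C1 + 2*z*log(z) + z*(-2 + log(3)) + Piecewise((exp(k*z)/k, Ne(k, 0)), (z, True))


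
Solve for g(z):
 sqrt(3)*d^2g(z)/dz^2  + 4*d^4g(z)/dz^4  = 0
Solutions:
 g(z) = C1 + C2*z + C3*sin(3^(1/4)*z/2) + C4*cos(3^(1/4)*z/2)


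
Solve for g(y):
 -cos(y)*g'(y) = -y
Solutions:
 g(y) = C1 + Integral(y/cos(y), y)


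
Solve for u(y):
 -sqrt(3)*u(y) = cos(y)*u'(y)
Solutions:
 u(y) = C1*(sin(y) - 1)^(sqrt(3)/2)/(sin(y) + 1)^(sqrt(3)/2)


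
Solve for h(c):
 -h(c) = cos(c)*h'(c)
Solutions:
 h(c) = C1*sqrt(sin(c) - 1)/sqrt(sin(c) + 1)


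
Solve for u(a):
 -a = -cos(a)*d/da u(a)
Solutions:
 u(a) = C1 + Integral(a/cos(a), a)


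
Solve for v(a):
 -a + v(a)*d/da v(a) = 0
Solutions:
 v(a) = -sqrt(C1 + a^2)
 v(a) = sqrt(C1 + a^2)


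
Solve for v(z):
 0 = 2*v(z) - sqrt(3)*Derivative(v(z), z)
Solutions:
 v(z) = C1*exp(2*sqrt(3)*z/3)


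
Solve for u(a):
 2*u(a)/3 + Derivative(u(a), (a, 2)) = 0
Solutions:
 u(a) = C1*sin(sqrt(6)*a/3) + C2*cos(sqrt(6)*a/3)


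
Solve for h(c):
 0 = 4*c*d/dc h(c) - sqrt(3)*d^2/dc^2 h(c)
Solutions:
 h(c) = C1 + C2*erfi(sqrt(2)*3^(3/4)*c/3)


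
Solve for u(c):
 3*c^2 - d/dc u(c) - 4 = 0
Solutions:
 u(c) = C1 + c^3 - 4*c


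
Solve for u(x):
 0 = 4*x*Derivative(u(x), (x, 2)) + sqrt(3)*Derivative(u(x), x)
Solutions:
 u(x) = C1 + C2*x^(1 - sqrt(3)/4)


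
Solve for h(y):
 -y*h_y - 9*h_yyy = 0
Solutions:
 h(y) = C1 + Integral(C2*airyai(-3^(1/3)*y/3) + C3*airybi(-3^(1/3)*y/3), y)


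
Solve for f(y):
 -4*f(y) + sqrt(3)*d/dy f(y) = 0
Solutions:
 f(y) = C1*exp(4*sqrt(3)*y/3)


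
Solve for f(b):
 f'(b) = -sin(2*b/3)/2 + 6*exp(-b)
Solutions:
 f(b) = C1 + 3*cos(2*b/3)/4 - 6*exp(-b)


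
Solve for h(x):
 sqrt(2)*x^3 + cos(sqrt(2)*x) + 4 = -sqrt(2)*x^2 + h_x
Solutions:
 h(x) = C1 + sqrt(2)*x^4/4 + sqrt(2)*x^3/3 + 4*x + sqrt(2)*sin(sqrt(2)*x)/2


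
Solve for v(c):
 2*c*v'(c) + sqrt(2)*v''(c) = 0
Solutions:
 v(c) = C1 + C2*erf(2^(3/4)*c/2)


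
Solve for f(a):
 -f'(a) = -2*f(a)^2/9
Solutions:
 f(a) = -9/(C1 + 2*a)


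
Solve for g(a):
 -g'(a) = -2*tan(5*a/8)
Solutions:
 g(a) = C1 - 16*log(cos(5*a/8))/5


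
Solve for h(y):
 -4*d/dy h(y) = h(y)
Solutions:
 h(y) = C1*exp(-y/4)


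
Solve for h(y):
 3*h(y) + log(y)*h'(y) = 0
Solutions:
 h(y) = C1*exp(-3*li(y))


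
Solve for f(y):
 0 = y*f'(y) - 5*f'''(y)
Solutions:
 f(y) = C1 + Integral(C2*airyai(5^(2/3)*y/5) + C3*airybi(5^(2/3)*y/5), y)


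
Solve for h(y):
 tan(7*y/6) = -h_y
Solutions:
 h(y) = C1 + 6*log(cos(7*y/6))/7


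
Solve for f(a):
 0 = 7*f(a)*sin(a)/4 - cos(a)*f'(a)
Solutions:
 f(a) = C1/cos(a)^(7/4)


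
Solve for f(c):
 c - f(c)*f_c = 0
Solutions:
 f(c) = -sqrt(C1 + c^2)
 f(c) = sqrt(C1 + c^2)


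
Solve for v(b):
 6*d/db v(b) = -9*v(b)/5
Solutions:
 v(b) = C1*exp(-3*b/10)


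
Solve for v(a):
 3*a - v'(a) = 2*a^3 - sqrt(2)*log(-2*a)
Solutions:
 v(a) = C1 - a^4/2 + 3*a^2/2 + sqrt(2)*a*log(-a) + sqrt(2)*a*(-1 + log(2))


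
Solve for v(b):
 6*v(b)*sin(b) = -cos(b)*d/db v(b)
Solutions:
 v(b) = C1*cos(b)^6


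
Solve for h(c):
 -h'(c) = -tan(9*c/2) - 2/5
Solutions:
 h(c) = C1 + 2*c/5 - 2*log(cos(9*c/2))/9


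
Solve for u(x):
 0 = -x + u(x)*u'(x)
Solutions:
 u(x) = -sqrt(C1 + x^2)
 u(x) = sqrt(C1 + x^2)


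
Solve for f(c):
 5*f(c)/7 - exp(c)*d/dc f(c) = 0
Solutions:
 f(c) = C1*exp(-5*exp(-c)/7)


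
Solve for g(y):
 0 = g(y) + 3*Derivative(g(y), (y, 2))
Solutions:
 g(y) = C1*sin(sqrt(3)*y/3) + C2*cos(sqrt(3)*y/3)


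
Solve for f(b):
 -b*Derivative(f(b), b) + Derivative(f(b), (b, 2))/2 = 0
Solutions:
 f(b) = C1 + C2*erfi(b)


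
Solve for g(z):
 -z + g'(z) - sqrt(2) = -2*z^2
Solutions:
 g(z) = C1 - 2*z^3/3 + z^2/2 + sqrt(2)*z


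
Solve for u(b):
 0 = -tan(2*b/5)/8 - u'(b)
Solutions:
 u(b) = C1 + 5*log(cos(2*b/5))/16


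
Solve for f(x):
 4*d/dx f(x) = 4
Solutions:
 f(x) = C1 + x


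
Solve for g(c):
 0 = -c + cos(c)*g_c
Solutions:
 g(c) = C1 + Integral(c/cos(c), c)


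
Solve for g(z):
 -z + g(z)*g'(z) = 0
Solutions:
 g(z) = -sqrt(C1 + z^2)
 g(z) = sqrt(C1 + z^2)


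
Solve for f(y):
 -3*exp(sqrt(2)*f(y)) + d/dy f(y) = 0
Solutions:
 f(y) = sqrt(2)*(2*log(-1/(C1 + 3*y)) - log(2))/4


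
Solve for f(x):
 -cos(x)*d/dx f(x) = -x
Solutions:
 f(x) = C1 + Integral(x/cos(x), x)


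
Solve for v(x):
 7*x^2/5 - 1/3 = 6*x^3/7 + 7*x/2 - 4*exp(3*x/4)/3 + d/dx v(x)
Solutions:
 v(x) = C1 - 3*x^4/14 + 7*x^3/15 - 7*x^2/4 - x/3 + 16*exp(3*x/4)/9


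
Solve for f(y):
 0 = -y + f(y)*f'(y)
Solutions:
 f(y) = -sqrt(C1 + y^2)
 f(y) = sqrt(C1 + y^2)


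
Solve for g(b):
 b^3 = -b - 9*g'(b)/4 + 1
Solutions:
 g(b) = C1 - b^4/9 - 2*b^2/9 + 4*b/9


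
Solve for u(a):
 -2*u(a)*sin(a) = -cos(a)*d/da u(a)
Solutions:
 u(a) = C1/cos(a)^2


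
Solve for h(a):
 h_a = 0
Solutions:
 h(a) = C1


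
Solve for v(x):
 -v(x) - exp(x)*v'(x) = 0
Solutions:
 v(x) = C1*exp(exp(-x))


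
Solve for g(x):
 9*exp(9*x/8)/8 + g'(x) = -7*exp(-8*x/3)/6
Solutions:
 g(x) = C1 - exp(x)^(9/8) + 7*exp(-8*x/3)/16


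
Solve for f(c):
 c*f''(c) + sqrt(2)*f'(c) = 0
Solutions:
 f(c) = C1 + C2*c^(1 - sqrt(2))


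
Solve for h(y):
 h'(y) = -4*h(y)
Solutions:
 h(y) = C1*exp(-4*y)


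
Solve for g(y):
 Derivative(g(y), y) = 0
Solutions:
 g(y) = C1


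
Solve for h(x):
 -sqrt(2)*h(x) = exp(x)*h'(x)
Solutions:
 h(x) = C1*exp(sqrt(2)*exp(-x))


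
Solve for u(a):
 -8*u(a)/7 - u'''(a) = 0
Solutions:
 u(a) = C3*exp(-2*7^(2/3)*a/7) + (C1*sin(sqrt(3)*7^(2/3)*a/7) + C2*cos(sqrt(3)*7^(2/3)*a/7))*exp(7^(2/3)*a/7)


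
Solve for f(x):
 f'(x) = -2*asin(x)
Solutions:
 f(x) = C1 - 2*x*asin(x) - 2*sqrt(1 - x^2)
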